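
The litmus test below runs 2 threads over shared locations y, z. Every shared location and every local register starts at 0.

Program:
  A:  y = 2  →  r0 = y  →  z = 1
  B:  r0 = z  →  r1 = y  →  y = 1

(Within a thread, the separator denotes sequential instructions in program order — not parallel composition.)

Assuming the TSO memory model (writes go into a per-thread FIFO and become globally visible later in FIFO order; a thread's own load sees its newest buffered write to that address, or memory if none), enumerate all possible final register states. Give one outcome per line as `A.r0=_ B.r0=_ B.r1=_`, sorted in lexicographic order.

A.r0=1 B.r0=0 B.r1=0
A.r0=1 B.r0=0 B.r1=2
A.r0=2 B.r0=0 B.r1=0
A.r0=2 B.r0=0 B.r1=2
A.r0=2 B.r0=1 B.r1=2

outcome vector order: (A.r0,B.r0,B.r1)
|TSO outcomes| = 5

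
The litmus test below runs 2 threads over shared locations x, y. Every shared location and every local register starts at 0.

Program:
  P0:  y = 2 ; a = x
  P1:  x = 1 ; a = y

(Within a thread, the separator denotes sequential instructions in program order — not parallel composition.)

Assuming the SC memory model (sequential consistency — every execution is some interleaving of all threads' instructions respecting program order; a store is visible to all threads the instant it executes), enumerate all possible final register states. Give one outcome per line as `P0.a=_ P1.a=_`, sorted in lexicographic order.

outcome vector order: (P0.a,P1.a)
|SC outcomes| = 3

P0.a=0 P1.a=2
P0.a=1 P1.a=0
P0.a=1 P1.a=2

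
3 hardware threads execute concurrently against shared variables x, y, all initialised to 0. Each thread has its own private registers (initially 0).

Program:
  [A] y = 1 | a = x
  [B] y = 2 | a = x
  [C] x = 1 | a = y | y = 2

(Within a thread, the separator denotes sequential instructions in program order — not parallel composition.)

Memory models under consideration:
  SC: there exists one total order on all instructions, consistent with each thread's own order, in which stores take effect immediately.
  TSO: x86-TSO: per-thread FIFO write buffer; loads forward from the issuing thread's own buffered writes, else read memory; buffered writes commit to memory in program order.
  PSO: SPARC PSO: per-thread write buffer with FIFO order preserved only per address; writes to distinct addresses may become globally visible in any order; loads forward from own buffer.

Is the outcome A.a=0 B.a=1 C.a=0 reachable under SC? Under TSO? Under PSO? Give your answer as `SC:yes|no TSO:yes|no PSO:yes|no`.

outcome vector order: (A.a,B.a,C.a)
under SC → <0 0 1> <0 0 2> <0 1 1> <0 1 2> <1 0 1> <1 0 2> <1 1 0> <1 1 1> <1 1 2>
under TSO → <0 0 0> <0 0 1> <0 0 2> <0 1 0> <0 1 1> <0 1 2> <1 0 0> <1 0 1> <1 0 2> <1 1 0> <1 1 1> <1 1 2>
under PSO → <0 0 0> <0 0 1> <0 0 2> <0 1 0> <0 1 1> <0 1 2> <1 0 0> <1 0 1> <1 0 2> <1 1 0> <1 1 1> <1 1 2>
target <0 1 0> ∈ {TSO,PSO}

SC:no TSO:yes PSO:yes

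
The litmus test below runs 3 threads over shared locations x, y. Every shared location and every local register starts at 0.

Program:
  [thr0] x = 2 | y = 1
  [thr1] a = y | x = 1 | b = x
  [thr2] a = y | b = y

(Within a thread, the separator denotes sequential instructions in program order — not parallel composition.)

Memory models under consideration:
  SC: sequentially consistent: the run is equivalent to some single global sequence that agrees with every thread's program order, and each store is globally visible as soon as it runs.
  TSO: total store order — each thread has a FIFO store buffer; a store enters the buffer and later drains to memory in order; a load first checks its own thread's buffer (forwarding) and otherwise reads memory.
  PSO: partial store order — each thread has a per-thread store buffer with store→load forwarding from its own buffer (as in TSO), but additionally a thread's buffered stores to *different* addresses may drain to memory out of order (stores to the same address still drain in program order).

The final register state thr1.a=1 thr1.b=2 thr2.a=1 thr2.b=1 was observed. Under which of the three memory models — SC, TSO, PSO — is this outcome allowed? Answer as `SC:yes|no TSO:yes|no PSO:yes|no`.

SC:no TSO:no PSO:yes

outcome vector order: (thr1.a,thr1.b,thr2.a,thr2.b)
SC (9): <0 1 0 0>; <0 1 0 1>; <0 1 1 1>; <0 2 0 0>; <0 2 0 1>; <0 2 1 1>; <1 1 0 0>; <1 1 0 1>; <1 1 1 1>
TSO (9): <0 1 0 0>; <0 1 0 1>; <0 1 1 1>; <0 2 0 0>; <0 2 0 1>; <0 2 1 1>; <1 1 0 0>; <1 1 0 1>; <1 1 1 1>
PSO (12): <0 1 0 0>; <0 1 0 1>; <0 1 1 1>; <0 2 0 0>; <0 2 0 1>; <0 2 1 1>; <1 1 0 0>; <1 1 0 1>; <1 1 1 1>; <1 2 0 0>; <1 2 0 1>; <1 2 1 1>
target <1 2 1 1> ∈ {PSO}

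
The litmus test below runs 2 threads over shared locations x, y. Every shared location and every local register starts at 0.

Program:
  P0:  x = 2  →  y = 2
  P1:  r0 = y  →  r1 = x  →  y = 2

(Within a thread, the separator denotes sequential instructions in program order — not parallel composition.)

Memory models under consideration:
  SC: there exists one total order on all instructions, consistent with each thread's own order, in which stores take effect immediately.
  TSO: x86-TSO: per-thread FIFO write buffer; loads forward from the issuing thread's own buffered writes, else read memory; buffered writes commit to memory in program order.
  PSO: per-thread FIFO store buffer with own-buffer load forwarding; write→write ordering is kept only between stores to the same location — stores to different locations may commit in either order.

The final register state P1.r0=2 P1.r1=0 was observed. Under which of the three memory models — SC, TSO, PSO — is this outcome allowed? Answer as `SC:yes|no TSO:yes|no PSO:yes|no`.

outcome vector order: (P1.r0,P1.r1)
[SC] allowed = {(0,0) (0,2) (2,2)}
[TSO] allowed = {(0,0) (0,2) (2,2)}
[PSO] allowed = {(0,0) (0,2) (2,0) (2,2)}
target (2,0) ∈ {PSO}

SC:no TSO:no PSO:yes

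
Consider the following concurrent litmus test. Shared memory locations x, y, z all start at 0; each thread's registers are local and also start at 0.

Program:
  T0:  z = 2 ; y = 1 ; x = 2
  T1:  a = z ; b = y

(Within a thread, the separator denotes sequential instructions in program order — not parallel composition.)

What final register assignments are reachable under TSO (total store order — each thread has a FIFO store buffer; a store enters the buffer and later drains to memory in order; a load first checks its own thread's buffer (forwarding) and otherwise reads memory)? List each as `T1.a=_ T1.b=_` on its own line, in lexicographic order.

outcome vector order: (T1.a,T1.b)
|TSO outcomes| = 4

T1.a=0 T1.b=0
T1.a=0 T1.b=1
T1.a=2 T1.b=0
T1.a=2 T1.b=1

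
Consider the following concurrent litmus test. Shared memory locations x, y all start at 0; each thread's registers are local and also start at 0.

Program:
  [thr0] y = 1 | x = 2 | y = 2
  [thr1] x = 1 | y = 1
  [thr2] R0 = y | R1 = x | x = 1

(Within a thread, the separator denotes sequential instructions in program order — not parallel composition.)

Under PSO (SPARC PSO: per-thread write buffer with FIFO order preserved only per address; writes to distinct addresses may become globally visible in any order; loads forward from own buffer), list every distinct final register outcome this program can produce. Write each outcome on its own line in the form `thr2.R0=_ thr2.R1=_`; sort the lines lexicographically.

outcome vector order: (thr2.R0,thr2.R1)
|PSO outcomes| = 9

thr2.R0=0 thr2.R1=0
thr2.R0=0 thr2.R1=1
thr2.R0=0 thr2.R1=2
thr2.R0=1 thr2.R1=0
thr2.R0=1 thr2.R1=1
thr2.R0=1 thr2.R1=2
thr2.R0=2 thr2.R1=0
thr2.R0=2 thr2.R1=1
thr2.R0=2 thr2.R1=2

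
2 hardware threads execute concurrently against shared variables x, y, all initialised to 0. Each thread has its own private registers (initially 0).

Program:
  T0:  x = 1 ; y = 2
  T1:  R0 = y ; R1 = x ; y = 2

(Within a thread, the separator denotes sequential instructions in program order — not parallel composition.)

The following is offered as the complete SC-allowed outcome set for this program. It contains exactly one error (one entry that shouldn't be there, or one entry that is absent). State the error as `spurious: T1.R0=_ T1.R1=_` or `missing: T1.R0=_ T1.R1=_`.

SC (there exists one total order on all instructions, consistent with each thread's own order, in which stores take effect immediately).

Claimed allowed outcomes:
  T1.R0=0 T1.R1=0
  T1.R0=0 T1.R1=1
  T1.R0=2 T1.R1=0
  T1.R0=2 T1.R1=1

spurious: T1.R0=2 T1.R1=0

outcome vector order: (T1.R0,T1.R1)
SC: 3 outcomes — {00, 01, 21}
claimed∖SC = {20}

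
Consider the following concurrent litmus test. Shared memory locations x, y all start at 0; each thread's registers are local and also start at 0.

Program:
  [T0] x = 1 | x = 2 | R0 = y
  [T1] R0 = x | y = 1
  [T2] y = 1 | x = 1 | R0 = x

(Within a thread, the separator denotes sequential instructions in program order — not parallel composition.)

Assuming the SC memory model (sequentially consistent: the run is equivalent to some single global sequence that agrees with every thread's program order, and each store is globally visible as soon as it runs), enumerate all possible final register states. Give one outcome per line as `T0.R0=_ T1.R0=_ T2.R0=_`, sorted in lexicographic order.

outcome vector order: (T0.R0,T1.R0,T2.R0)
|SC outcomes| = 9

T0.R0=0 T1.R0=0 T2.R0=1
T0.R0=0 T1.R0=1 T2.R0=1
T0.R0=0 T1.R0=2 T2.R0=1
T0.R0=1 T1.R0=0 T2.R0=1
T0.R0=1 T1.R0=0 T2.R0=2
T0.R0=1 T1.R0=1 T2.R0=1
T0.R0=1 T1.R0=1 T2.R0=2
T0.R0=1 T1.R0=2 T2.R0=1
T0.R0=1 T1.R0=2 T2.R0=2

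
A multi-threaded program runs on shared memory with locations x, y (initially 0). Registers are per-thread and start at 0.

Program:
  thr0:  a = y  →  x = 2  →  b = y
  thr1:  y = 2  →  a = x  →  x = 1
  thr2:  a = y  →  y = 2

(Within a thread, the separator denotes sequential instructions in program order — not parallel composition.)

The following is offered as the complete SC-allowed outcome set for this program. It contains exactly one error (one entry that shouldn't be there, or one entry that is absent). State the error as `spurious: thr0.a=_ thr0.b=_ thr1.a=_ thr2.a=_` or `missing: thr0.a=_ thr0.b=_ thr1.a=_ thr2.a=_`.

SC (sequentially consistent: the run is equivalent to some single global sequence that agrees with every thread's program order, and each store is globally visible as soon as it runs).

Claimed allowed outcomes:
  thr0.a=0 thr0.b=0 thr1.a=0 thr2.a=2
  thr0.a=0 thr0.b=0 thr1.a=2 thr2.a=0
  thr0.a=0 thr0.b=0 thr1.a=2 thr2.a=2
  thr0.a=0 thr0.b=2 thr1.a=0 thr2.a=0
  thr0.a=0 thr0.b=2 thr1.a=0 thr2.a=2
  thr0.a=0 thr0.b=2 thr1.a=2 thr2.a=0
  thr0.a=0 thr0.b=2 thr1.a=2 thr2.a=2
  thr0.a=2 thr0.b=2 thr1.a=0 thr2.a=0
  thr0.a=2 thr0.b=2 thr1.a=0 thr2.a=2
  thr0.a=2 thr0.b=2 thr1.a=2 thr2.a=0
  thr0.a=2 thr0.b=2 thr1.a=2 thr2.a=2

outcome vector order: (thr0.a,thr0.b,thr1.a,thr2.a)
SC: 10 outcomes — {0/0/2/0, 0/0/2/2, 0/2/0/0, 0/2/0/2, 0/2/2/0, 0/2/2/2, 2/2/0/0, 2/2/0/2, 2/2/2/0, 2/2/2/2}
claimed∖SC = {0/0/0/2}

spurious: thr0.a=0 thr0.b=0 thr1.a=0 thr2.a=2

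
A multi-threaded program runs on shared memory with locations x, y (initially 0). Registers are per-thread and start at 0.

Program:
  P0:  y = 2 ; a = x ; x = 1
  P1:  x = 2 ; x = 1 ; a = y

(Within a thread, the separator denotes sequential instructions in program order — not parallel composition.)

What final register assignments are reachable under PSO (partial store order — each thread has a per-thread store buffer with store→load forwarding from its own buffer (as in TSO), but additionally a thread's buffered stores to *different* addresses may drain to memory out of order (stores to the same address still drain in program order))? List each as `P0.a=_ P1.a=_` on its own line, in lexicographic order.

outcome vector order: (P0.a,P1.a)
|PSO outcomes| = 6

P0.a=0 P1.a=0
P0.a=0 P1.a=2
P0.a=1 P1.a=0
P0.a=1 P1.a=2
P0.a=2 P1.a=0
P0.a=2 P1.a=2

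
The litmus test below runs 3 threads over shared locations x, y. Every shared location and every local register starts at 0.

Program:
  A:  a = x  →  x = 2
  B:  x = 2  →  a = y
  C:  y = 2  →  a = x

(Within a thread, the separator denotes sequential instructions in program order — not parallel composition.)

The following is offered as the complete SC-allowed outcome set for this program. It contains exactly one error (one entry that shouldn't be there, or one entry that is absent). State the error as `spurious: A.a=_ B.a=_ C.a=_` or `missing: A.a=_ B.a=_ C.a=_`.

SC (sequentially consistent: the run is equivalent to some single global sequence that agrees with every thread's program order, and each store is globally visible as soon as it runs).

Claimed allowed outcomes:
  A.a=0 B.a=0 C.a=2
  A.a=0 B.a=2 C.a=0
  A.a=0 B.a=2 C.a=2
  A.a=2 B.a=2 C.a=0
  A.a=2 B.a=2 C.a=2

outcome vector order: (A.a,B.a,C.a)
[SC] allowed = {0/0/2; 0/2/0; 0/2/2; 2/0/2; 2/2/0; 2/2/2}
SC∖claimed = {2/0/2}

missing: A.a=2 B.a=0 C.a=2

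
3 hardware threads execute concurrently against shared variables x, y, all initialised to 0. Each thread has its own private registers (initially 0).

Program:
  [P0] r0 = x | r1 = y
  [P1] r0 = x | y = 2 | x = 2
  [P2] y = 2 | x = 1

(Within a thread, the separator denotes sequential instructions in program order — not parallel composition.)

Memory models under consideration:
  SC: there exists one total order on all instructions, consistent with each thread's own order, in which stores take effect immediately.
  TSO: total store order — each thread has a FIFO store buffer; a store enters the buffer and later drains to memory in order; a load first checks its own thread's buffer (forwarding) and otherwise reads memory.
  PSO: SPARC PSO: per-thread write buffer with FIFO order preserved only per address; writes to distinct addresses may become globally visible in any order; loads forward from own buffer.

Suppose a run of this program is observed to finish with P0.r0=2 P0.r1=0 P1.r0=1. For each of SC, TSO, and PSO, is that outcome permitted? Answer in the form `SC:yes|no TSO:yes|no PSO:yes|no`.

outcome vector order: (P0.r0,P0.r1,P1.r0)
SC: 8 outcomes — {(0,0,0) (0,0,1) (0,2,0) (0,2,1) (1,2,0) (1,2,1) (2,2,0) (2,2,1)}
TSO: 8 outcomes — {(0,0,0) (0,0,1) (0,2,0) (0,2,1) (1,2,0) (1,2,1) (2,2,0) (2,2,1)}
PSO: 12 outcomes — {(0,0,0) (0,0,1) (0,2,0) (0,2,1) (1,0,0) (1,0,1) (1,2,0) (1,2,1) (2,0,0) (2,0,1) (2,2,0) (2,2,1)}
target (2,0,1) ∈ {PSO}

SC:no TSO:no PSO:yes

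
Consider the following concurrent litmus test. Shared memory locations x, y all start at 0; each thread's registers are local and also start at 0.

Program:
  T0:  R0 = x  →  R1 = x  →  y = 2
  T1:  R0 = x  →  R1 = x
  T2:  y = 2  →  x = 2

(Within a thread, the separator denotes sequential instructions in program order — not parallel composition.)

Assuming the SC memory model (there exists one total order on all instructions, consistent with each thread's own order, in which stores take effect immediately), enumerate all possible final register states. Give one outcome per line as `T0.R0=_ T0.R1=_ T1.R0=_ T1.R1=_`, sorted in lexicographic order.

T0.R0=0 T0.R1=0 T1.R0=0 T1.R1=0
T0.R0=0 T0.R1=0 T1.R0=0 T1.R1=2
T0.R0=0 T0.R1=0 T1.R0=2 T1.R1=2
T0.R0=0 T0.R1=2 T1.R0=0 T1.R1=0
T0.R0=0 T0.R1=2 T1.R0=0 T1.R1=2
T0.R0=0 T0.R1=2 T1.R0=2 T1.R1=2
T0.R0=2 T0.R1=2 T1.R0=0 T1.R1=0
T0.R0=2 T0.R1=2 T1.R0=0 T1.R1=2
T0.R0=2 T0.R1=2 T1.R0=2 T1.R1=2

outcome vector order: (T0.R0,T0.R1,T1.R0,T1.R1)
|SC outcomes| = 9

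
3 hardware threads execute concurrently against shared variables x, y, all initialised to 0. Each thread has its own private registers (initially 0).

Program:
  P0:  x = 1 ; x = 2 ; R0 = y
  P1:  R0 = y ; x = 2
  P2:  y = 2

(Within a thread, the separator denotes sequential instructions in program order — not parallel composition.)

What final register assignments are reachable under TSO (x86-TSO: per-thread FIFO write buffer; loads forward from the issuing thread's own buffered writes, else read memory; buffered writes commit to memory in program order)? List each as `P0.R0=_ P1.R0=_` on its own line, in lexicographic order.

P0.R0=0 P1.R0=0
P0.R0=0 P1.R0=2
P0.R0=2 P1.R0=0
P0.R0=2 P1.R0=2

outcome vector order: (P0.R0,P1.R0)
|TSO outcomes| = 4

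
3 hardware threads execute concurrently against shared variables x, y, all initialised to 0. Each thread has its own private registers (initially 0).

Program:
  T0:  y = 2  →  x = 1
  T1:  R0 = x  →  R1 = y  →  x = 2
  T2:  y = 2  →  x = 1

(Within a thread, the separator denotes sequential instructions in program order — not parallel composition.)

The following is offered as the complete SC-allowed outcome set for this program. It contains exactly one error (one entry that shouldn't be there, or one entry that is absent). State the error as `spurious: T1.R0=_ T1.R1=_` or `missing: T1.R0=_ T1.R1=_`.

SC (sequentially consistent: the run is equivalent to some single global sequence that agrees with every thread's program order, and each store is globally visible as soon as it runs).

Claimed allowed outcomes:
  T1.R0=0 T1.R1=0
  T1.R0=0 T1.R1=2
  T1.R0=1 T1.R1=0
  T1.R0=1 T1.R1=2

spurious: T1.R0=1 T1.R1=0

outcome vector order: (T1.R0,T1.R1)
[SC] allowed = {<0 0>; <0 2>; <1 2>}
claimed∖SC = {<1 0>}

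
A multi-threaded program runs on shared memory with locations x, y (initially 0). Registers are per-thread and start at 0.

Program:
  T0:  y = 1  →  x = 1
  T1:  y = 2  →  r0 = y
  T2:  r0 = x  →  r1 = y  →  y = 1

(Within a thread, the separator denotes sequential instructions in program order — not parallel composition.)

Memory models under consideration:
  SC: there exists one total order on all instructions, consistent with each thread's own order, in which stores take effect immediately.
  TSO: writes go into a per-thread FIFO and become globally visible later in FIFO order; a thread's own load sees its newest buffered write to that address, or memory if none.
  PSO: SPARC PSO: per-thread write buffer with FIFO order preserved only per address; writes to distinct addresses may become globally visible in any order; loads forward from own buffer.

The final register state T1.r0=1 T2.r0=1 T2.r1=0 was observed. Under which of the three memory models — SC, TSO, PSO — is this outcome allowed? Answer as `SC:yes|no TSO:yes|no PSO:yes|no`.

SC:no TSO:no PSO:yes

outcome vector order: (T1.r0,T2.r0,T2.r1)
SC: 10 outcomes — {1/0/0 1/0/1 1/0/2 1/1/1 1/1/2 2/0/0 2/0/1 2/0/2 2/1/1 2/1/2}
TSO: 10 outcomes — {1/0/0 1/0/1 1/0/2 1/1/1 1/1/2 2/0/0 2/0/1 2/0/2 2/1/1 2/1/2}
PSO: 12 outcomes — {1/0/0 1/0/1 1/0/2 1/1/0 1/1/1 1/1/2 2/0/0 2/0/1 2/0/2 2/1/0 2/1/1 2/1/2}
target 1/1/0 ∈ {PSO}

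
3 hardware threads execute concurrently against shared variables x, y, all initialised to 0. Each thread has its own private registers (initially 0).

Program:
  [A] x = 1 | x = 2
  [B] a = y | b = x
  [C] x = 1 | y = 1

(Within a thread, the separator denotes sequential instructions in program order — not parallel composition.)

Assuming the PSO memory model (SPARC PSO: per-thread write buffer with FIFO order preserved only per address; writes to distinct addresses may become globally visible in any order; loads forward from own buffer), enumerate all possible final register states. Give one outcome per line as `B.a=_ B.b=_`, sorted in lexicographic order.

outcome vector order: (B.a,B.b)
|PSO outcomes| = 6

B.a=0 B.b=0
B.a=0 B.b=1
B.a=0 B.b=2
B.a=1 B.b=0
B.a=1 B.b=1
B.a=1 B.b=2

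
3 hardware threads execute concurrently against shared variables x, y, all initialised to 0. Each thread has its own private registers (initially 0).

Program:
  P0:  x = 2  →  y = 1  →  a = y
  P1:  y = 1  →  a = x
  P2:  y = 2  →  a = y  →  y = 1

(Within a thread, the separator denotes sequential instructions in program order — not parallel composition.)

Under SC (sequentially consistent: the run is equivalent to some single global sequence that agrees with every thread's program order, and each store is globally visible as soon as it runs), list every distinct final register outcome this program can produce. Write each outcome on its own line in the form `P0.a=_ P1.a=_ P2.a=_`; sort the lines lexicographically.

P0.a=1 P1.a=0 P2.a=1
P0.a=1 P1.a=0 P2.a=2
P0.a=1 P1.a=2 P2.a=1
P0.a=1 P1.a=2 P2.a=2
P0.a=2 P1.a=0 P2.a=2
P0.a=2 P1.a=2 P2.a=1
P0.a=2 P1.a=2 P2.a=2

outcome vector order: (P0.a,P1.a,P2.a)
|SC outcomes| = 7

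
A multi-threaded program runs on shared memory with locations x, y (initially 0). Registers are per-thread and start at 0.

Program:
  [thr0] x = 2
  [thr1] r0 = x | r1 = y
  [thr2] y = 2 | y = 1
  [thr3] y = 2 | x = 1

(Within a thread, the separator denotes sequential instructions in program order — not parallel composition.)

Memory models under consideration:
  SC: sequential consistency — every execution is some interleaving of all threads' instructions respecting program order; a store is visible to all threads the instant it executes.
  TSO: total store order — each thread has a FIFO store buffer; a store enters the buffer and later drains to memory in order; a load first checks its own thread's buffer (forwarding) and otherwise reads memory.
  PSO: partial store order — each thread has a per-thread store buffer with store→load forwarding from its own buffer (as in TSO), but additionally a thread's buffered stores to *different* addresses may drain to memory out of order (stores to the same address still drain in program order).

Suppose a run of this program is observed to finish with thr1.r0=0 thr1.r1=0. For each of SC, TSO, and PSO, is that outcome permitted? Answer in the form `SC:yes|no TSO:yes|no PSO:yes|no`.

outcome vector order: (thr1.r0,thr1.r1)
[SC] allowed = {(0,0), (0,1), (0,2), (1,1), (1,2), (2,0), (2,1), (2,2)}
[TSO] allowed = {(0,0), (0,1), (0,2), (1,1), (1,2), (2,0), (2,1), (2,2)}
[PSO] allowed = {(0,0), (0,1), (0,2), (1,0), (1,1), (1,2), (2,0), (2,1), (2,2)}
target (0,0) ∈ {SC,TSO,PSO}

SC:yes TSO:yes PSO:yes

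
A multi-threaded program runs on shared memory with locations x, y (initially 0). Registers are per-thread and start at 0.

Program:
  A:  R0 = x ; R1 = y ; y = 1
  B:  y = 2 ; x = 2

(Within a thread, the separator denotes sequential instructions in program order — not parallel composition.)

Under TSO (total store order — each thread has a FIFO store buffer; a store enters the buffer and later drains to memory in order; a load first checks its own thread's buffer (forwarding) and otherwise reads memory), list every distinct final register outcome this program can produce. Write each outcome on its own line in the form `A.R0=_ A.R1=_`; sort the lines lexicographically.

A.R0=0 A.R1=0
A.R0=0 A.R1=2
A.R0=2 A.R1=2

outcome vector order: (A.R0,A.R1)
|TSO outcomes| = 3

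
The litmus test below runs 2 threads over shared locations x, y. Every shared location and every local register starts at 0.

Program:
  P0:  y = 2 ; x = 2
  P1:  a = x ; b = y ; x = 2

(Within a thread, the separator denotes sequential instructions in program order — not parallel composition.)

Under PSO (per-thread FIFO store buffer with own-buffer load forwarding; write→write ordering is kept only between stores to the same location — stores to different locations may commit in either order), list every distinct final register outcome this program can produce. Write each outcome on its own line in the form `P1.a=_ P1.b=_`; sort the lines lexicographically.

outcome vector order: (P1.a,P1.b)
|PSO outcomes| = 4

P1.a=0 P1.b=0
P1.a=0 P1.b=2
P1.a=2 P1.b=0
P1.a=2 P1.b=2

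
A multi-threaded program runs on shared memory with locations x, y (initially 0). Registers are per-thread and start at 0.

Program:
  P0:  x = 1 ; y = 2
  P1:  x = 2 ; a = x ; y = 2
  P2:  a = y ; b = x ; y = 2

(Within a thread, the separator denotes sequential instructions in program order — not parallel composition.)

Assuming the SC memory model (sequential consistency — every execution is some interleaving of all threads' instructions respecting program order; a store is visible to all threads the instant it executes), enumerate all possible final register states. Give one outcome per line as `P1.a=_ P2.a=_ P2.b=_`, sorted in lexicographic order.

outcome vector order: (P1.a,P2.a,P2.b)
|SC outcomes| = 9

P1.a=1 P2.a=0 P2.b=0
P1.a=1 P2.a=0 P2.b=1
P1.a=1 P2.a=0 P2.b=2
P1.a=1 P2.a=2 P2.b=1
P1.a=2 P2.a=0 P2.b=0
P1.a=2 P2.a=0 P2.b=1
P1.a=2 P2.a=0 P2.b=2
P1.a=2 P2.a=2 P2.b=1
P1.a=2 P2.a=2 P2.b=2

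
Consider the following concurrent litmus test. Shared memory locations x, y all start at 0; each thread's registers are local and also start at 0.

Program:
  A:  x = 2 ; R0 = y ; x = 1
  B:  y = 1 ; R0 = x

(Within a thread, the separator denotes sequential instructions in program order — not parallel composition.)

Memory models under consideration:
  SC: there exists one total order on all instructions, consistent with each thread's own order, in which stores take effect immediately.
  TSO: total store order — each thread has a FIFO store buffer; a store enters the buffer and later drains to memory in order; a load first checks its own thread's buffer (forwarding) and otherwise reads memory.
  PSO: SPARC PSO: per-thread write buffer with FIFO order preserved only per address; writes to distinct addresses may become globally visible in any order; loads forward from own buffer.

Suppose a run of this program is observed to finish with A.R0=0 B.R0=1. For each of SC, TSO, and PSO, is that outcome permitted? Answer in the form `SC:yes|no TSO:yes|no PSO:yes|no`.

SC:yes TSO:yes PSO:yes

outcome vector order: (A.R0,B.R0)
under SC → (0,1), (0,2), (1,0), (1,1), (1,2)
under TSO → (0,0), (0,1), (0,2), (1,0), (1,1), (1,2)
under PSO → (0,0), (0,1), (0,2), (1,0), (1,1), (1,2)
target (0,1) ∈ {SC,TSO,PSO}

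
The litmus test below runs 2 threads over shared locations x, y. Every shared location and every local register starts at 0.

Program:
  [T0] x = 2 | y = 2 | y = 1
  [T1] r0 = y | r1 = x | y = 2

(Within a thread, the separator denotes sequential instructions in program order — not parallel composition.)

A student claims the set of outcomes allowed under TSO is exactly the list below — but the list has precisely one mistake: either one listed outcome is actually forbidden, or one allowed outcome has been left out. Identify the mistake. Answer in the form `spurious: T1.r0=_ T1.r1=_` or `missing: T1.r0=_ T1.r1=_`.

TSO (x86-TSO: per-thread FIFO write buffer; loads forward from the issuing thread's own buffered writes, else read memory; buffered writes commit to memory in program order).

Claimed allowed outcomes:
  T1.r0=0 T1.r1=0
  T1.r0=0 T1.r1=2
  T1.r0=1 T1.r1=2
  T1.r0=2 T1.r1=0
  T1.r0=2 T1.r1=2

outcome vector order: (T1.r0,T1.r1)
under TSO → 00; 02; 12; 22
claimed∖TSO = {20}

spurious: T1.r0=2 T1.r1=0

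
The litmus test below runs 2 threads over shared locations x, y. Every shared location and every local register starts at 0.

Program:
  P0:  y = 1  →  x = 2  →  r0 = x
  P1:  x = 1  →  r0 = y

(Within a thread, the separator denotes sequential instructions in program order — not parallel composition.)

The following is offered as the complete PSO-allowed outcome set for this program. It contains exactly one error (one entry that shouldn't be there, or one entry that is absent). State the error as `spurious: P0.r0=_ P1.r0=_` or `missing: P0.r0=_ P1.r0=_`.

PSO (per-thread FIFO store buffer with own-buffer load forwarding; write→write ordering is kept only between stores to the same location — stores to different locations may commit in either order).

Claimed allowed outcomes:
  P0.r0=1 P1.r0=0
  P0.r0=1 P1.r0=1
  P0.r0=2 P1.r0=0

missing: P0.r0=2 P1.r0=1

outcome vector order: (P0.r0,P1.r0)
PSO: 4 outcomes — {(1,0), (1,1), (2,0), (2,1)}
PSO∖claimed = {(2,1)}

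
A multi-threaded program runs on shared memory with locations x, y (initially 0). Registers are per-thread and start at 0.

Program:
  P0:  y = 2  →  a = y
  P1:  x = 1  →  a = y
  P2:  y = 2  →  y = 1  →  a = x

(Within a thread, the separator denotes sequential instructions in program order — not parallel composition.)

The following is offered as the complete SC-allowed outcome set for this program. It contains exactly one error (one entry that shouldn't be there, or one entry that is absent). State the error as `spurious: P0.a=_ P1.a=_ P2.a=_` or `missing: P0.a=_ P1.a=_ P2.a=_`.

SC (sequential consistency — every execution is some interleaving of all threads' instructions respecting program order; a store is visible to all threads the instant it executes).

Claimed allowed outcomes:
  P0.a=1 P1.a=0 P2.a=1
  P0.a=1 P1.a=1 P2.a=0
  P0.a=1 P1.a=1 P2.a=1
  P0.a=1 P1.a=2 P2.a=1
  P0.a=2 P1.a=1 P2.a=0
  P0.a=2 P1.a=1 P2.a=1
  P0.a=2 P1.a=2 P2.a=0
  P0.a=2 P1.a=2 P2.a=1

outcome vector order: (P0.a,P1.a,P2.a)
under SC → <1 0 1>, <1 1 0>, <1 1 1>, <1 2 1>, <2 0 1>, <2 1 0>, <2 1 1>, <2 2 0>, <2 2 1>
SC∖claimed = {<2 0 1>}

missing: P0.a=2 P1.a=0 P2.a=1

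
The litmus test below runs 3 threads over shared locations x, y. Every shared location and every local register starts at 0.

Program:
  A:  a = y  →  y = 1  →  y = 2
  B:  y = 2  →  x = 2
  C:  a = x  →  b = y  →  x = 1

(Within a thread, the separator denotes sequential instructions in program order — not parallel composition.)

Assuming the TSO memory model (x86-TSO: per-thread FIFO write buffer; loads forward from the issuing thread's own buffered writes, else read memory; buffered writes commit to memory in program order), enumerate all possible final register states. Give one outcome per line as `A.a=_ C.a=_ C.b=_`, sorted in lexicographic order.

outcome vector order: (A.a,C.a,C.b)
|TSO outcomes| = 10

A.a=0 C.a=0 C.b=0
A.a=0 C.a=0 C.b=1
A.a=0 C.a=0 C.b=2
A.a=0 C.a=2 C.b=1
A.a=0 C.a=2 C.b=2
A.a=2 C.a=0 C.b=0
A.a=2 C.a=0 C.b=1
A.a=2 C.a=0 C.b=2
A.a=2 C.a=2 C.b=1
A.a=2 C.a=2 C.b=2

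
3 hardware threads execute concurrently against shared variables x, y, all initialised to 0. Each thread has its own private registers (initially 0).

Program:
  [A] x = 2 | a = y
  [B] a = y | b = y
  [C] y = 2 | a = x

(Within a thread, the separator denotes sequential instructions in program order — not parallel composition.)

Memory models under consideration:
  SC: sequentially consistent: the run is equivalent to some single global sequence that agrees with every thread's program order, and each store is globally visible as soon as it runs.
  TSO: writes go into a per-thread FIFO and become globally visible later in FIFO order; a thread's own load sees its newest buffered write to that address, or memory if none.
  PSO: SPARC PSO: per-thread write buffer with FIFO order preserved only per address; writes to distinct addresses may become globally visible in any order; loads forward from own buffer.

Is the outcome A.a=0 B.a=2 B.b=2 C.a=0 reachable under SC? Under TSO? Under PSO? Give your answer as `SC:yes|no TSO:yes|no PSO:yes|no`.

SC:no TSO:yes PSO:yes

outcome vector order: (A.a,B.a,B.b,C.a)
under SC → (0,0,0,2); (0,0,2,2); (0,2,2,2); (2,0,0,0); (2,0,0,2); (2,0,2,0); (2,0,2,2); (2,2,2,0); (2,2,2,2)
under TSO → (0,0,0,0); (0,0,0,2); (0,0,2,0); (0,0,2,2); (0,2,2,0); (0,2,2,2); (2,0,0,0); (2,0,0,2); (2,0,2,0); (2,0,2,2); (2,2,2,0); (2,2,2,2)
under PSO → (0,0,0,0); (0,0,0,2); (0,0,2,0); (0,0,2,2); (0,2,2,0); (0,2,2,2); (2,0,0,0); (2,0,0,2); (2,0,2,0); (2,0,2,2); (2,2,2,0); (2,2,2,2)
target (0,2,2,0) ∈ {TSO,PSO}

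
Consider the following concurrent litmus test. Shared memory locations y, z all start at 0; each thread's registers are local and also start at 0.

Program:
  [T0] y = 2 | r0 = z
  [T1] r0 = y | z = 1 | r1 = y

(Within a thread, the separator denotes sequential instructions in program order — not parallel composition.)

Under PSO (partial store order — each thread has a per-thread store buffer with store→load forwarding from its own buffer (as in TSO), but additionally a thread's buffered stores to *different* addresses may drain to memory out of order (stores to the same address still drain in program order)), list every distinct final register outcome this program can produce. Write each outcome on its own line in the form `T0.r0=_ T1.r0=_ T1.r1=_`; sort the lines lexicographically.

T0.r0=0 T1.r0=0 T1.r1=0
T0.r0=0 T1.r0=0 T1.r1=2
T0.r0=0 T1.r0=2 T1.r1=2
T0.r0=1 T1.r0=0 T1.r1=0
T0.r0=1 T1.r0=0 T1.r1=2
T0.r0=1 T1.r0=2 T1.r1=2

outcome vector order: (T0.r0,T1.r0,T1.r1)
|PSO outcomes| = 6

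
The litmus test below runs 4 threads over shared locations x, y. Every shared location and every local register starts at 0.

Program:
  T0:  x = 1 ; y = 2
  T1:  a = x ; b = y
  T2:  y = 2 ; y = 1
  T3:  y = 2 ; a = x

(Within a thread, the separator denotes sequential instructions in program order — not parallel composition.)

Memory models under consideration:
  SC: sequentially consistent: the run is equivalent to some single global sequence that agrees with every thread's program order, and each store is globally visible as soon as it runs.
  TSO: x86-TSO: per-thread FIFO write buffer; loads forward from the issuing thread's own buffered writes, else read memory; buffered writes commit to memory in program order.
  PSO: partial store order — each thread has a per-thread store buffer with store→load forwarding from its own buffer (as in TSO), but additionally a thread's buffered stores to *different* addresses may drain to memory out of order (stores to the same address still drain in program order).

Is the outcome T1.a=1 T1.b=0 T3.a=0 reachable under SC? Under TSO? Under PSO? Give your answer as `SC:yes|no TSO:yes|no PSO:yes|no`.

outcome vector order: (T1.a,T1.b,T3.a)
SC (11): 000, 001, 010, 011, 020, 021, 101, 110, 111, 120, 121
TSO (12): 000, 001, 010, 011, 020, 021, 100, 101, 110, 111, 120, 121
PSO (12): 000, 001, 010, 011, 020, 021, 100, 101, 110, 111, 120, 121
target 100 ∈ {TSO,PSO}

SC:no TSO:yes PSO:yes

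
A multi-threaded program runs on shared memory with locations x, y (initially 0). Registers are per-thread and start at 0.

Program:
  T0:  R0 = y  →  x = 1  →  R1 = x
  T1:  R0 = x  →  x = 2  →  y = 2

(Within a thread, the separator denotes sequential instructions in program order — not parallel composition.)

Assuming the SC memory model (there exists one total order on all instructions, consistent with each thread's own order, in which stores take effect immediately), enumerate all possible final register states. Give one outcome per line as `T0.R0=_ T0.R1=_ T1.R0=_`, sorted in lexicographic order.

outcome vector order: (T0.R0,T0.R1,T1.R0)
|SC outcomes| = 5

T0.R0=0 T0.R1=1 T1.R0=0
T0.R0=0 T0.R1=1 T1.R0=1
T0.R0=0 T0.R1=2 T1.R0=0
T0.R0=0 T0.R1=2 T1.R0=1
T0.R0=2 T0.R1=1 T1.R0=0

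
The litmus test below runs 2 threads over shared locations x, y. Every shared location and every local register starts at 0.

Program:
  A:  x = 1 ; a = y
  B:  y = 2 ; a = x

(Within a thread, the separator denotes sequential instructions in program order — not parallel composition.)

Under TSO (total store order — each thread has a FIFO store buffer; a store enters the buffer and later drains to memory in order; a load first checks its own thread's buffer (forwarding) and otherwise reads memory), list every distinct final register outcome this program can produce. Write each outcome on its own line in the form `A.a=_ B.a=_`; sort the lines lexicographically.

A.a=0 B.a=0
A.a=0 B.a=1
A.a=2 B.a=0
A.a=2 B.a=1

outcome vector order: (A.a,B.a)
|TSO outcomes| = 4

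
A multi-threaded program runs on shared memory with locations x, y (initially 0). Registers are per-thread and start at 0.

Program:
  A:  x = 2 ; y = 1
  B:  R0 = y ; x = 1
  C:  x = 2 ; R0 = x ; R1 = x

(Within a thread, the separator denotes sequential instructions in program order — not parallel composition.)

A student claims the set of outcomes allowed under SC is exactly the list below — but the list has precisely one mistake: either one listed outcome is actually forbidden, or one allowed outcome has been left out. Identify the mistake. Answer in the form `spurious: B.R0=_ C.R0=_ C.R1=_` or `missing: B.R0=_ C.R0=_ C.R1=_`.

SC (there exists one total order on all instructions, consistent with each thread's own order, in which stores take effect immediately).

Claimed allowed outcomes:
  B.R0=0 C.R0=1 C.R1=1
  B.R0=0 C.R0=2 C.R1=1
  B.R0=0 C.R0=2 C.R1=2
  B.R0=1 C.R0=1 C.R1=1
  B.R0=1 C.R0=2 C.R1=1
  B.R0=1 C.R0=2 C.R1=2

outcome vector order: (B.R0,C.R0,C.R1)
SC: 7 outcomes — {0/1/1 0/1/2 0/2/1 0/2/2 1/1/1 1/2/1 1/2/2}
SC∖claimed = {0/1/2}

missing: B.R0=0 C.R0=1 C.R1=2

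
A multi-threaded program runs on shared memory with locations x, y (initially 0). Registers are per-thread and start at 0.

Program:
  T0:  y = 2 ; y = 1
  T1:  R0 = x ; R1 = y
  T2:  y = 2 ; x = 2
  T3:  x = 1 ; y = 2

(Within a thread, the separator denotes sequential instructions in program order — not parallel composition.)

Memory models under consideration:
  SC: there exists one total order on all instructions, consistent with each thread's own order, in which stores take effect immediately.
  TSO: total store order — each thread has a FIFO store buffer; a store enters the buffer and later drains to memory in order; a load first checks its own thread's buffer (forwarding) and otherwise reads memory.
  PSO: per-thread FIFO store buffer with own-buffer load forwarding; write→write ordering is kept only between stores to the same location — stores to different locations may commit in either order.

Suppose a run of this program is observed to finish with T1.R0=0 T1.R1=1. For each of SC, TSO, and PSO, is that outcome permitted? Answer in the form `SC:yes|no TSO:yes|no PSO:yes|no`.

SC:yes TSO:yes PSO:yes

outcome vector order: (T1.R0,T1.R1)
under SC → (0,0) (0,1) (0,2) (1,0) (1,1) (1,2) (2,1) (2,2)
under TSO → (0,0) (0,1) (0,2) (1,0) (1,1) (1,2) (2,1) (2,2)
under PSO → (0,0) (0,1) (0,2) (1,0) (1,1) (1,2) (2,0) (2,1) (2,2)
target (0,1) ∈ {SC,TSO,PSO}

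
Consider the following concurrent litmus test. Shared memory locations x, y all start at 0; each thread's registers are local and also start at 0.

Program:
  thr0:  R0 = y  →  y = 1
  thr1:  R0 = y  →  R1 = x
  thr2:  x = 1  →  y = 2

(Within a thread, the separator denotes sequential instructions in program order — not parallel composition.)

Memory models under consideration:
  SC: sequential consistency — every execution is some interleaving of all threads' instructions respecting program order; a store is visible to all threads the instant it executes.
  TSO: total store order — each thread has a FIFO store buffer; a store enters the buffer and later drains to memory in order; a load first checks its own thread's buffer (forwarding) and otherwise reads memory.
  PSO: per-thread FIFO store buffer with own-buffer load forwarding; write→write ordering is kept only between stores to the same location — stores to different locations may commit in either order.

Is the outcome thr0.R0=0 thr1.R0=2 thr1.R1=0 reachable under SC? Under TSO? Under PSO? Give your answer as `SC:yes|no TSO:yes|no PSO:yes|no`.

outcome vector order: (thr0.R0,thr1.R0,thr1.R1)
SC: 9 outcomes — {<0 0 0> <0 0 1> <0 1 0> <0 1 1> <0 2 1> <2 0 0> <2 0 1> <2 1 1> <2 2 1>}
TSO: 9 outcomes — {<0 0 0> <0 0 1> <0 1 0> <0 1 1> <0 2 1> <2 0 0> <2 0 1> <2 1 1> <2 2 1>}
PSO: 12 outcomes — {<0 0 0> <0 0 1> <0 1 0> <0 1 1> <0 2 0> <0 2 1> <2 0 0> <2 0 1> <2 1 0> <2 1 1> <2 2 0> <2 2 1>}
target <0 2 0> ∈ {PSO}

SC:no TSO:no PSO:yes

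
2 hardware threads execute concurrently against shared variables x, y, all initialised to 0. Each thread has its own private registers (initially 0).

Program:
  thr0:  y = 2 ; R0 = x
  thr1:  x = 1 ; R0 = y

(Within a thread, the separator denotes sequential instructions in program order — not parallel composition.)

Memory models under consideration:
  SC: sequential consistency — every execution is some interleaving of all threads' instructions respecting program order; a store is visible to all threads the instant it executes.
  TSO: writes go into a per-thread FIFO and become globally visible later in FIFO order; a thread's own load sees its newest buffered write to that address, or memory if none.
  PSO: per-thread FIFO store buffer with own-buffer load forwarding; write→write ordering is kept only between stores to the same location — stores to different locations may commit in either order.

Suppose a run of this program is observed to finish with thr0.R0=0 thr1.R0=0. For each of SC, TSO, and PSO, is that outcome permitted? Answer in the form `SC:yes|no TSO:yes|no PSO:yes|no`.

outcome vector order: (thr0.R0,thr1.R0)
SC: 3 outcomes — {02 10 12}
TSO: 4 outcomes — {00 02 10 12}
PSO: 4 outcomes — {00 02 10 12}
target 00 ∈ {TSO,PSO}

SC:no TSO:yes PSO:yes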